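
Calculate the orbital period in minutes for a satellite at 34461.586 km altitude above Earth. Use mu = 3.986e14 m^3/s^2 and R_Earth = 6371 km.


r = 40832.5860 km = 4.0832586e+07 m
T = 2*pi*sqrt(r^3/mu) = 2*pi*sqrt(6.8080174e+22 / 3.986e14)
T = 82114.8208 s = 1368.5803 min

1368.5803 minutes


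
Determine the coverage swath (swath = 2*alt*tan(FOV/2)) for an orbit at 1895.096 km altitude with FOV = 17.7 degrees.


FOV = 17.7 deg = 0.3089233 rad
swath = 2 * alt * tan(FOV/2) = 2 * 1895.096 * tan(0.1544616)
swath = 2 * 1895.096 * 0.1557019
swath = 590.1400 km

590.1400 km


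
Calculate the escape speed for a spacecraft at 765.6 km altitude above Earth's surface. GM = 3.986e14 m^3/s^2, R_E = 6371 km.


r = 6371.0 + 765.6 = 7136.6000 km = 7.1366e+06 m
v_esc = sqrt(2*mu/r) = sqrt(2*3.986e14 / 7.1366e+06)
v_esc = 10569.0990 m/s = 10.5691 km/s

10.5691 km/s


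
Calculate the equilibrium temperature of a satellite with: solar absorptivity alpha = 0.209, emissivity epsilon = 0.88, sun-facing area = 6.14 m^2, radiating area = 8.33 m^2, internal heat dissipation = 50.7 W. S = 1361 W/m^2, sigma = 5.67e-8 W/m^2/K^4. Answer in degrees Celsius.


Numerator = alpha*S*A_sun + Q_int = 0.209*1361*6.14 + 50.7 = 1797.2169 W
Denominator = eps*sigma*A_rad = 0.88*5.67e-8*8.33 = 4.1563368e-07 W/K^4
T^4 = 4.3240405e+09 K^4
T = 256.4321 K = -16.7179 C

-16.7179 degrees Celsius


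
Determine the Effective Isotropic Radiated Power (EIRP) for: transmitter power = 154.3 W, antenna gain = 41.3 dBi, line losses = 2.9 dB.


Pt = 154.3 W = 21.8837 dBW
EIRP = Pt_dBW + Gt - losses = 21.8837 + 41.3 - 2.9 = 60.2837 dBW

60.2837 dBW


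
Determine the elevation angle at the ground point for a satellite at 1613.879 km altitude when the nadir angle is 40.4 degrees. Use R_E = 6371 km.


r = R_E + alt = 7984.8790 km
Law of sines in the satellite / Earth-center / ground-point triangle:
  sin(nadir)/R_E = sin(90 + el)/r  =>  cos(el) = (r/R_E)*sin(nadir)
cos(el) = (7984.8790 / 6371.0000) * sin(40.4 deg) = 0.8122993
el = arccos(0.8122993) = 35.6788 deg
(Earth-central angle = 90 - nadir - el = 13.9212 deg)

35.6788 degrees


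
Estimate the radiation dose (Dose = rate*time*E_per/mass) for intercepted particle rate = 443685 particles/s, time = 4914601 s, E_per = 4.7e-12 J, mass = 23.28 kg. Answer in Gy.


Total energy deposited = rate * time * E_per
  = 443685 * 4914601 * 4.7e-12 = 10.2485 J
Dose = E_total / mass = 10.2485 / 23.28
Dose = 0.4402282 Gy

0.4402 Gy


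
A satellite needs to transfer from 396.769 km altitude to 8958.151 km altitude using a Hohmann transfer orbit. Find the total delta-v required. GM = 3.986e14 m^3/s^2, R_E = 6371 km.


r1 = 6767.7690 km = 6.767769e+06 m
r2 = 15329.1510 km = 1.5329151e+07 m
dv1 = sqrt(mu/r1)*(sqrt(2*r2/(r1+r2)) - 1) = 1365.2752 m/s
dv2 = sqrt(mu/r2)*(1 - sqrt(2*r1/(r1+r2))) = 1108.2909 m/s
total dv = |dv1| + |dv2| = 1365.2752 + 1108.2909 = 2473.5661 m/s = 2.4736 km/s

2.4736 km/s


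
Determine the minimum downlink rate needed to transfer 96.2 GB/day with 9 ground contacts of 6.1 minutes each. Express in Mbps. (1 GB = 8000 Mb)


total contact time = 9 * 6.1 * 60 = 3294.0000 s
data = 96.2 GB = 769600.0000 Mb
rate = 769600.0000 / 3294.0000 = 233.6369 Mbps

233.6369 Mbps


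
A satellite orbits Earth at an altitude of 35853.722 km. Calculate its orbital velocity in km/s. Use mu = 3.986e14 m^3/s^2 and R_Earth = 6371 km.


r = R_E + alt = 6371.0 + 35853.722 = 42224.7220 km = 4.2224722e+07 m
v = sqrt(mu/r) = sqrt(3.986e14 / 4.2224722e+07) = 3072.4530 m/s = 3.0725 km/s

3.0725 km/s


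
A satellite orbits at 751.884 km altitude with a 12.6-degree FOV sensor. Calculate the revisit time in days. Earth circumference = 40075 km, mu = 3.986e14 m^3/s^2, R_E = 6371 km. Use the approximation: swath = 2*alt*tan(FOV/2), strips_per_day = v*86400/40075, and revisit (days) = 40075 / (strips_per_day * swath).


swath = 2*751.884*tan(0.1099557) = 166.0175 km
v = sqrt(mu/r) = 7480.6737 m/s = 7.4807 km/s
strips/day = v*86400/40075 = 7.4807*86400/40075 = 16.1280
coverage/day = strips * swath = 16.1280 * 166.0175 = 2677.5333 km
revisit = 40075 / 2677.5333 = 14.9671 days

14.9671 days


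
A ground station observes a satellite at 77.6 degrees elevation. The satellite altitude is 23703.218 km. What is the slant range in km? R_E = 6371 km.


h = 23703.218 km, el = 77.6 deg
d = -R_E*sin(el) + sqrt((R_E*sin(el))^2 + 2*R_E*h + h^2)
d = -6371.0000*sin(1.3544) + sqrt((6371.0000*0.9766723)^2 + 2*6371.0000*23703.218 + 23703.218^2)
d = 23820.7058 km

23820.7058 km


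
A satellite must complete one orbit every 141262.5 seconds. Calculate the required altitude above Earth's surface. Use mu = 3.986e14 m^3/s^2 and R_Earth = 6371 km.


T = 141262.5 s
r = (mu*T^2/(4*pi^2))^(1/3) = (3.986e14 * 141262.5^2 / (4*pi^2))^(1/3)
r = 5.8624225e+07 m = 58624.2246 km
alt = r - R_E = 58624.2246 - 6371 = 52253.2246 km

52253.2246 km


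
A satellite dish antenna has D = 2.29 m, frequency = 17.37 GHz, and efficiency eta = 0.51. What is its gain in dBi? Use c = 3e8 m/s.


lambda = c/f = 3e8 / 1.737e+10 = 0.01727116 m
G = eta*(pi*D/lambda)^2 = 0.51*(pi*2.29/0.01727116)^2
G = 88490.7780 (linear)
G = 10*log10(88490.7780) = 49.4690 dBi

49.4690 dBi


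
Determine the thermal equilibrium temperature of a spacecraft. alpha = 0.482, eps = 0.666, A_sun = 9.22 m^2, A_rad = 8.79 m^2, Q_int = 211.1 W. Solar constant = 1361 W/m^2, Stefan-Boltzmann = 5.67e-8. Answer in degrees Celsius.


Numerator = alpha*S*A_sun + Q_int = 0.482*1361*9.22 + 211.1 = 6259.4384 W
Denominator = eps*sigma*A_rad = 0.666*5.67e-8*8.79 = 3.3192974e-07 W/K^4
T^4 = 1.8857721e+10 K^4
T = 370.5717 K = 97.4217 C

97.4217 degrees Celsius


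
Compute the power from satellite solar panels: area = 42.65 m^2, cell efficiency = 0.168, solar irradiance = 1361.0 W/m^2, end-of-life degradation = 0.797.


P = area * eta * S * degradation
P = 42.65 * 0.168 * 1361.0 * 0.797
P = 7772.2142 W

7772.2142 W


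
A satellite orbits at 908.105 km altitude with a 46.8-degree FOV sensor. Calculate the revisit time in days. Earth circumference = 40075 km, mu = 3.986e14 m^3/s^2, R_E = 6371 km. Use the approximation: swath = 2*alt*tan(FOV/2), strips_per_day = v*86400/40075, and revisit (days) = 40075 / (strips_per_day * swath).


swath = 2*908.105*tan(0.408407) = 785.9442 km
v = sqrt(mu/r) = 7399.9648 m/s = 7.4000 km/s
strips/day = v*86400/40075 = 7.4000*86400/40075 = 15.9540
coverage/day = strips * swath = 15.9540 * 785.9442 = 12538.9626 km
revisit = 40075 / 12538.9626 = 3.1960 days

3.1960 days


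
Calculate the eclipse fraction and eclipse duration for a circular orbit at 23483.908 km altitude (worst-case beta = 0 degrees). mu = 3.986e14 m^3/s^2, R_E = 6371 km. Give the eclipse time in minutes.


r = 29854.9080 km
T = 855.6252 min
Eclipse fraction = arcsin(R_E/r)/pi = arcsin(6371.0000/29854.9080)/pi
= arcsin(0.2133987)/pi = 0.06845335
Eclipse duration = 0.06845335 * 855.6252 = 58.5704 min

58.5704 minutes


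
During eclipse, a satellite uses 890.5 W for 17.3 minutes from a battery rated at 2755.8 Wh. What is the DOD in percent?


E_used = P * t / 60 = 890.5 * 17.3 / 60 = 256.7608 Wh
DOD = E_used / E_total * 100 = 256.7608 / 2755.8 * 100
DOD = 9.3171 %

9.3171 %


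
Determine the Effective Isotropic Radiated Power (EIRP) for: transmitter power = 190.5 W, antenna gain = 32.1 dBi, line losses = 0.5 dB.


Pt = 190.5 W = 22.7989 dBW
EIRP = Pt_dBW + Gt - losses = 22.7989 + 32.1 - 0.5 = 54.3989 dBW

54.3989 dBW


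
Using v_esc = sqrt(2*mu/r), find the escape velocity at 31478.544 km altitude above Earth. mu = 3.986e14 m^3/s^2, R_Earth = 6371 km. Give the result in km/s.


r = 6371.0 + 31478.544 = 37849.5440 km = 3.7849544e+07 m
v_esc = sqrt(2*mu/r) = sqrt(2*3.986e14 / 3.7849544e+07)
v_esc = 4589.3726 m/s = 4.5894 km/s

4.5894 km/s


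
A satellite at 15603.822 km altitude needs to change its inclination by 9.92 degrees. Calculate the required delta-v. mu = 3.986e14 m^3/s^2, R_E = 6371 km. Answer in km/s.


r = 21974.8220 km = 2.1974822e+07 m
V = sqrt(mu/r) = 4258.9836 m/s
di = 9.92 deg = 0.1731367 rad
dV = 2*V*sin(di/2) = 2*4258.9836*sin(0.08656833)
dV = 736.4655 m/s = 0.7364655 km/s

0.7365 km/s


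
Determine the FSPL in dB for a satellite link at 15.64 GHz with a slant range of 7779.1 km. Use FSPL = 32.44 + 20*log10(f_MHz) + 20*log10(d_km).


f = 15.64 GHz = 15640.0000 MHz
d = 7779.1 km
FSPL = 32.44 + 20*log10(15640.0000) + 20*log10(7779.1)
FSPL = 32.44 + 83.8847 + 77.8186
FSPL = 194.1433 dB

194.1433 dB


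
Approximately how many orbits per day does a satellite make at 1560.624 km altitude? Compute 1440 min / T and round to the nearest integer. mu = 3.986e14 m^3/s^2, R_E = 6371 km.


r = 7.931624e+06 m
T = 2*pi*sqrt(r^3/mu) = 7029.9850 s = 117.1664 min
revs/day = 1440 / 117.1664 = 12.2902
Rounded: 12 revolutions per day

12 revolutions per day


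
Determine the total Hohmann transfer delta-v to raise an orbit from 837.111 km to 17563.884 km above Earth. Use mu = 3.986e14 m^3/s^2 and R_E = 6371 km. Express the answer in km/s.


r1 = 7208.1110 km = 7.208111e+06 m
r2 = 23934.8840 km = 2.3934884e+07 m
dv1 = sqrt(mu/r1)*(sqrt(2*r2/(r1+r2)) - 1) = 1783.2043 m/s
dv2 = sqrt(mu/r2)*(1 - sqrt(2*r1/(r1+r2))) = 1304.3667 m/s
total dv = |dv1| + |dv2| = 1783.2043 + 1304.3667 = 3087.5710 m/s = 3.0876 km/s

3.0876 km/s


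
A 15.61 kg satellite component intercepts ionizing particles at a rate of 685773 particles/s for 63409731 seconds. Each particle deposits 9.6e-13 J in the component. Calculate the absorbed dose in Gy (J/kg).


Total energy deposited = rate * time * E_per
  = 685773 * 63409731 * 9.6e-13 = 41.7453 J
Dose = E_total / mass = 41.7453 / 15.61
Dose = 2.6743 Gy

2.6743 Gy


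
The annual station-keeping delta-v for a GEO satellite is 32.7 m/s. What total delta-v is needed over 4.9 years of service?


dV = rate * years = 32.7 * 4.9
dV = 160.2300 m/s

160.2300 m/s


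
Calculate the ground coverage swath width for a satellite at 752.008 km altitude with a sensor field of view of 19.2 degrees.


FOV = 19.2 deg = 0.3351032 rad
swath = 2 * alt * tan(FOV/2) = 2 * 752.008 * tan(0.1675516)
swath = 2 * 752.008 * 0.1691373
swath = 254.3853 km

254.3853 km


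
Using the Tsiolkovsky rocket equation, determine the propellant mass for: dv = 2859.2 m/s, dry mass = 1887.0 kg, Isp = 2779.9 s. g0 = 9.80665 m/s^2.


ve = Isp * g0 = 2779.9 * 9.80665 = 27261.506335 m/s
mass ratio = exp(dv/ve) = exp(2859.2/27261.506335) = 1.11057787
m_prop = m_dry * (mr - 1) = 1887.0 * (1.11057787 - 1)
m_prop = 208.6604 kg

208.6604 kg


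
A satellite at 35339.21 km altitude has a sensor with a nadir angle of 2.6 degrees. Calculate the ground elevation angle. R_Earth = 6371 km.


r = R_E + alt = 41710.2100 km
Law of sines in the satellite / Earth-center / ground-point triangle:
  sin(nadir)/R_E = sin(90 + el)/r  =>  cos(el) = (r/R_E)*sin(nadir)
cos(el) = (41710.2100 / 6371.0000) * sin(2.6 deg) = 0.2969863
el = arccos(0.2969863) = 72.7233 deg
(Earth-central angle = 90 - nadir - el = 14.6767 deg)

72.7233 degrees


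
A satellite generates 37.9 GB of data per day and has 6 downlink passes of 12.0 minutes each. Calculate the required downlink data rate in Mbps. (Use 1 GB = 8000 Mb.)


total contact time = 6 * 12.0 * 60 = 4320.0000 s
data = 37.9 GB = 303200.0000 Mb
rate = 303200.0000 / 4320.0000 = 70.1852 Mbps

70.1852 Mbps


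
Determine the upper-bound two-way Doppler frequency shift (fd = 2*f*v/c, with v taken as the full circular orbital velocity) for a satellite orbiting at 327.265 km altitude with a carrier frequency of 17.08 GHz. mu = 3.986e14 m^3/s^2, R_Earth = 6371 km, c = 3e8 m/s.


r = 6.698265e+06 m
v = sqrt(mu/r) = 7714.1394 m/s (worst-case radial velocity)
f = 17.08 GHz = 1.708e+10 Hz
fd = 2*f*v/c = 2*1.708e+10*7714.1394/3.0e+08
fd = 878383.3436 Hz

878383.3436 Hz


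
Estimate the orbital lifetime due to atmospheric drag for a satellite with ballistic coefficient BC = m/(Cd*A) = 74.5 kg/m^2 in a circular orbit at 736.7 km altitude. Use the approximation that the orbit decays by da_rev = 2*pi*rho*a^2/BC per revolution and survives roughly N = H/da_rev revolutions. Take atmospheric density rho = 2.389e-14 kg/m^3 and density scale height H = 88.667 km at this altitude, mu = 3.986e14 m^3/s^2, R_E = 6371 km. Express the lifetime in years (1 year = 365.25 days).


a = R_E + alt = 7107.7000 km = 7.1077e+06 m
da_rev = 2*pi*rho*a^2/BC = 2*pi*2.389e-14*(7.1077e+06)^2/74.5 = 0.101788315 m per revolution
N = H/da_rev = 88667.0000 m / 0.101788315 m = 871092.1326 revolutions
P = 2*pi*sqrt(a^3/mu) = 5963.5499 s
lifetime = N*P = 871092.1326 * 5963.5499 = 5.1948014e+09 s = 60125.0158 days
years = 60125.0158 / 365.25 = 164.6133 years

164.6133 years


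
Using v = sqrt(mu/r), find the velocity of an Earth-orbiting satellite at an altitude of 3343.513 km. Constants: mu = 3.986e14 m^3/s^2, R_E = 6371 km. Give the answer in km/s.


r = R_E + alt = 6371.0 + 3343.513 = 9714.5130 km = 9.714513e+06 m
v = sqrt(mu/r) = sqrt(3.986e14 / 9.714513e+06) = 6405.5751 m/s = 6.4056 km/s

6.4056 km/s


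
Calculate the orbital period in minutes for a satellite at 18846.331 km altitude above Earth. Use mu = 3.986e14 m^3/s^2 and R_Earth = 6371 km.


r = 25217.3310 km = 2.5217331e+07 m
T = 2*pi*sqrt(r^3/mu) = 2*pi*sqrt(1.6036048e+22 / 3.986e14)
T = 39852.8973 s = 664.2150 min

664.2150 minutes


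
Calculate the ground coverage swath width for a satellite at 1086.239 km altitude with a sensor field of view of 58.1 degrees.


FOV = 58.1 deg = 1.0140 rad
swath = 2 * alt * tan(FOV/2) = 2 * 1086.239 * tan(0.5070181)
swath = 2 * 1086.239 * 0.5554504
swath = 1206.7038 km

1206.7038 km


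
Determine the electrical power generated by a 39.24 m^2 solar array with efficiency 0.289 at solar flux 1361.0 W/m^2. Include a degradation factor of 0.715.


P = area * eta * S * degradation
P = 39.24 * 0.289 * 1361.0 * 0.715
P = 11035.4744 W

11035.4744 W


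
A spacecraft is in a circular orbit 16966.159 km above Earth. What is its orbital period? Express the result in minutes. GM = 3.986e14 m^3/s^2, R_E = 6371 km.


r = 23337.1590 km = 2.3337159e+07 m
T = 2*pi*sqrt(r^3/mu) = 2*pi*sqrt(1.2709953e+22 / 3.986e14)
T = 35479.9663 s = 591.3328 min

591.3328 minutes


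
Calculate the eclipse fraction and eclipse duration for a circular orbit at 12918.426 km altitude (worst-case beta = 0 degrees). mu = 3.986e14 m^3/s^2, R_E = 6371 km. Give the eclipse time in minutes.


r = 19289.4260 km
T = 444.3641 min
Eclipse fraction = arcsin(R_E/r)/pi = arcsin(6371.0000/19289.4260)/pi
= arcsin(0.3302846)/pi = 0.1071447
Eclipse duration = 0.1071447 * 444.3641 = 47.6113 min

47.6113 minutes


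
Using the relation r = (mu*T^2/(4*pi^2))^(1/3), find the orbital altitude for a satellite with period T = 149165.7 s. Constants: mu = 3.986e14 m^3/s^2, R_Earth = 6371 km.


T = 149165.7 s
r = (mu*T^2/(4*pi^2))^(1/3) = (3.986e14 * 149165.7^2 / (4*pi^2))^(1/3)
r = 6.079089e+07 m = 60790.8897 km
alt = r - R_E = 60790.8897 - 6371 = 54419.8897 km

54419.8897 km


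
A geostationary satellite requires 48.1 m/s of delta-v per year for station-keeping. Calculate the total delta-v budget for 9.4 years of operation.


dV = rate * years = 48.1 * 9.4
dV = 452.1400 m/s

452.1400 m/s


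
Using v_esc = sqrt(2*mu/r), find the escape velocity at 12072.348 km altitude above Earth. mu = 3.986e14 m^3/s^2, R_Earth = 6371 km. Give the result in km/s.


r = 6371.0 + 12072.348 = 18443.3480 km = 1.8443348e+07 m
v_esc = sqrt(2*mu/r) = sqrt(2*3.986e14 / 1.8443348e+07)
v_esc = 6574.5157 m/s = 6.5745 km/s

6.5745 km/s


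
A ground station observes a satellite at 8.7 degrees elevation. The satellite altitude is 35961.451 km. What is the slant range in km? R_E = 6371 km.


h = 35961.451 km, el = 8.7 deg
d = -R_E*sin(el) + sqrt((R_E*sin(el))^2 + 2*R_E*h + h^2)
d = -6371.0000*sin(0.1518436) + sqrt((6371.0000*0.1512608)^2 + 2*6371.0000*35961.451 + 35961.451^2)
d = 40897.7011 km

40897.7011 km


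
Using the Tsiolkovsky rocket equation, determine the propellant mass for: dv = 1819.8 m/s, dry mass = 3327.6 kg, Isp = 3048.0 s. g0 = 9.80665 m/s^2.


ve = Isp * g0 = 3048.0 * 9.80665 = 29890.669200 m/s
mass ratio = exp(dv/ve) = exp(1819.8/29890.669200) = 1.06277337
m_prop = m_dry * (mr - 1) = 3327.6 * (1.06277337 - 1)
m_prop = 208.8847 kg

208.8847 kg


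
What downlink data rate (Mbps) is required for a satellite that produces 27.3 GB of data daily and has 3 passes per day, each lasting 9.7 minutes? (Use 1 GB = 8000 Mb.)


total contact time = 3 * 9.7 * 60 = 1746.0000 s
data = 27.3 GB = 218400.0000 Mb
rate = 218400.0000 / 1746.0000 = 125.0859 Mbps

125.0859 Mbps


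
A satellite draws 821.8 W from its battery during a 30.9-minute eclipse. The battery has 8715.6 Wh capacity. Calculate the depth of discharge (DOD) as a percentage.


E_used = P * t / 60 = 821.8 * 30.9 / 60 = 423.2270 Wh
DOD = E_used / E_total * 100 = 423.2270 / 8715.6 * 100
DOD = 4.8560 %

4.8560 %


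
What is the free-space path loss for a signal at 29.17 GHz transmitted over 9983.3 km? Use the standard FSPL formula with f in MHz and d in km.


f = 29.17 GHz = 29170.0000 MHz
d = 9983.3 km
FSPL = 32.44 + 20*log10(29170.0000) + 20*log10(9983.3)
FSPL = 32.44 + 89.2987 + 79.9855
FSPL = 201.7242 dB

201.7242 dB


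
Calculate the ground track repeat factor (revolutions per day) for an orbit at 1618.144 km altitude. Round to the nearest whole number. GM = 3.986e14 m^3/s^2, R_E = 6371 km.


r = 7.989144e+06 m
T = 2*pi*sqrt(r^3/mu) = 7106.5955 s = 118.4433 min
revs/day = 1440 / 118.4433 = 12.1577
Rounded: 12 revolutions per day

12 revolutions per day


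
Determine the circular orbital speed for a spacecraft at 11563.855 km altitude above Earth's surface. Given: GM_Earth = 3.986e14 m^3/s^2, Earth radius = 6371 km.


r = R_E + alt = 6371.0 + 11563.855 = 17934.8550 km = 1.7934855e+07 m
v = sqrt(mu/r) = sqrt(3.986e14 / 1.7934855e+07) = 4714.3271 m/s = 4.7143 km/s

4.7143 km/s


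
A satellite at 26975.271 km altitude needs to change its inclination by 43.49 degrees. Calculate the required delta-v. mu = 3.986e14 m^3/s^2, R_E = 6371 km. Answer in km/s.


r = 33346.2710 km = 3.3346271e+07 m
V = sqrt(mu/r) = 3457.3632 m/s
di = 43.49 deg = 0.7590437 rad
dV = 2*V*sin(di/2) = 2*3457.3632*sin(0.3795218)
dV = 2561.7428 m/s = 2.5617 km/s

2.5617 km/s


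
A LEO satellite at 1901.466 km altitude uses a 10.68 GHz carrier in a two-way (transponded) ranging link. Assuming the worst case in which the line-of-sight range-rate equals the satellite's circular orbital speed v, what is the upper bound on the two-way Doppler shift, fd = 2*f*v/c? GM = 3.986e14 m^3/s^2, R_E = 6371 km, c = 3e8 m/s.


r = 8.272466e+06 m
v = sqrt(mu/r) = 6941.4652 m/s (worst-case radial velocity)
f = 10.68 GHz = 1.068e+10 Hz
fd = 2*f*v/c = 2*1.068e+10*6941.4652/3.0e+08
fd = 494232.3234 Hz

494232.3234 Hz


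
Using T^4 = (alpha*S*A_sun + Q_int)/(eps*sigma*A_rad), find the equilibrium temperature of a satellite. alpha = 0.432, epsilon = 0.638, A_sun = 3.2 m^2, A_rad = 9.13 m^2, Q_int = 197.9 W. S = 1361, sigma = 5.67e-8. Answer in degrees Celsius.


Numerator = alpha*S*A_sun + Q_int = 0.432*1361*3.2 + 197.9 = 2079.3464 W
Denominator = eps*sigma*A_rad = 0.638*5.67e-8*9.13 = 3.302741e-07 W/K^4
T^4 = 6.2958204e+09 K^4
T = 281.6846 K = 8.5346 C

8.5346 degrees Celsius


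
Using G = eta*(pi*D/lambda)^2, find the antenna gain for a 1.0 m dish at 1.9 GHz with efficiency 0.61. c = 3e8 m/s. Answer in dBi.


lambda = c/f = 3e8 / 1.9e+09 = 0.1578947 m
G = eta*(pi*D/lambda)^2 = 0.61*(pi*1.0/0.1578947)^2
G = 241.4873 (linear)
G = 10*log10(241.4873) = 23.8289 dBi

23.8289 dBi


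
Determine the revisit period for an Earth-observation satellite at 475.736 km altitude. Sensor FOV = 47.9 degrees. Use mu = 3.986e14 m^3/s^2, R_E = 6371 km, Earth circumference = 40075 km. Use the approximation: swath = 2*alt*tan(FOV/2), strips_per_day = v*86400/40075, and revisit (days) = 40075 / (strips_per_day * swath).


swath = 2*475.736*tan(0.4180064) = 422.6281 km
v = sqrt(mu/r) = 7630.0407 m/s = 7.6300 km/s
strips/day = v*86400/40075 = 7.6300*86400/40075 = 16.4500
coverage/day = strips * swath = 16.4500 * 422.6281 = 6952.2510 km
revisit = 40075 / 6952.2510 = 5.7643 days

5.7643 days


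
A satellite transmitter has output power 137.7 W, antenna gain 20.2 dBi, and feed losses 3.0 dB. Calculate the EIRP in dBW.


Pt = 137.7 W = 21.3893 dBW
EIRP = Pt_dBW + Gt - losses = 21.3893 + 20.2 - 3.0 = 38.5893 dBW

38.5893 dBW


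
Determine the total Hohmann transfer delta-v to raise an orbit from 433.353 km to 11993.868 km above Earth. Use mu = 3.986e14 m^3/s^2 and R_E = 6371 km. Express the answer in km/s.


r1 = 6804.3530 km = 6.804353e+06 m
r2 = 18364.8680 km = 1.8364868e+07 m
dv1 = sqrt(mu/r1)*(sqrt(2*r2/(r1+r2)) - 1) = 1592.1343 m/s
dv2 = sqrt(mu/r2)*(1 - sqrt(2*r1/(r1+r2))) = 1233.1156 m/s
total dv = |dv1| + |dv2| = 1592.1343 + 1233.1156 = 2825.2499 m/s = 2.8252 km/s

2.8252 km/s


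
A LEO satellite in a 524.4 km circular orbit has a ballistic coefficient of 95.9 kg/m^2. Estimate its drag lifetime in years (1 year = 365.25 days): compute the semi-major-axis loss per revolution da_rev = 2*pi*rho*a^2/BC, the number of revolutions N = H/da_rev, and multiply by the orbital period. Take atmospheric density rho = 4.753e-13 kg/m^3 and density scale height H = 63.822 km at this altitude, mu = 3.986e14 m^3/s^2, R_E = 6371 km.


a = R_E + alt = 6895.4000 km = 6.8954e+06 m
da_rev = 2*pi*rho*a^2/BC = 2*pi*4.753e-13*(6.8954e+06)^2/95.9 = 1.480635 m per revolution
N = H/da_rev = 63822.0000 m / 1.480635 m = 43104.4795 revolutions
P = 2*pi*sqrt(a^3/mu) = 5698.3670 s
lifetime = N*P = 43104.4795 * 5698.3670 = 2.4562514e+08 s = 2842.8836 days
years = 2842.8836 / 365.25 = 7.7834 years

7.7834 years


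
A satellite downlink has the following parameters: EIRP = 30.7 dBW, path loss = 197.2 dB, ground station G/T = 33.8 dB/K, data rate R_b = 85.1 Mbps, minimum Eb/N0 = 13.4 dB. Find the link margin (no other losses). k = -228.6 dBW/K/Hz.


C/N0 = EIRP - FSPL + G/T - k = 30.7 - 197.2 + 33.8 - (-228.6)
C/N0 = 95.9000 dB-Hz
R_b = 85.1 Mbps = 8.51e+07 bps -> 10*log10(R_b) = 79.2993 dB-Hz
Eb/N0 = C/N0 - 10*log10(R_b) = 95.9000 - 79.2993 = 16.6007 dB
Margin = Eb/N0 - Eb/N0_req = 16.6007 - 13.4 = 3.2007 dB (link closes)

3.2007 dB


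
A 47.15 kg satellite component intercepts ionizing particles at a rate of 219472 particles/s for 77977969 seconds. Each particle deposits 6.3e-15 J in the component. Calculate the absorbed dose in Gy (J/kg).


Total energy deposited = rate * time * E_per
  = 219472 * 77977969 * 6.3e-15 = 0.1078181 J
Dose = E_total / mass = 0.1078181 / 47.15
Dose = 0.002286704 Gy

0.0023 Gy


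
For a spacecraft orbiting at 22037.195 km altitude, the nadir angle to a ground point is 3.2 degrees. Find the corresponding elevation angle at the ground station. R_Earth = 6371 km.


r = R_E + alt = 28408.1950 km
Law of sines in the satellite / Earth-center / ground-point triangle:
  sin(nadir)/R_E = sin(90 + el)/r  =>  cos(el) = (r/R_E)*sin(nadir)
cos(el) = (28408.1950 / 6371.0000) * sin(3.2 deg) = 0.2489073
el = arccos(0.2489073) = 75.5871 deg
(Earth-central angle = 90 - nadir - el = 11.2129 deg)

75.5871 degrees


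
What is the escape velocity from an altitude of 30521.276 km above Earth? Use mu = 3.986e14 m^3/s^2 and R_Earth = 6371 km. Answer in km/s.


r = 6371.0 + 30521.276 = 36892.2760 km = 3.6892276e+07 m
v_esc = sqrt(2*mu/r) = sqrt(2*3.986e14 / 3.6892276e+07)
v_esc = 4648.5330 m/s = 4.6485 km/s

4.6485 km/s


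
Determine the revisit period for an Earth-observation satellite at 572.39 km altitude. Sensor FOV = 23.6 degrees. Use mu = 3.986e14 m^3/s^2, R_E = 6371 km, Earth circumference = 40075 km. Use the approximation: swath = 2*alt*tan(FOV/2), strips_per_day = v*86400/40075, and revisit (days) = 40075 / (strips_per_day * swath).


swath = 2*572.39*tan(0.2059489) = 239.1570 km
v = sqrt(mu/r) = 7576.7484 m/s = 7.5767 km/s
strips/day = v*86400/40075 = 7.5767*86400/40075 = 16.3351
coverage/day = strips * swath = 16.3351 * 239.1570 = 3906.6651 km
revisit = 40075 / 3906.6651 = 10.2581 days

10.2581 days


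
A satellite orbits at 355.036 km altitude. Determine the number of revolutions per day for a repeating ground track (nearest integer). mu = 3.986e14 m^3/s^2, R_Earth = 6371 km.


r = 6.726036e+06 m
T = 2*pi*sqrt(r^3/mu) = 5489.7176 s = 91.4953 min
revs/day = 1440 / 91.4953 = 15.7385
Rounded: 16 revolutions per day

16 revolutions per day


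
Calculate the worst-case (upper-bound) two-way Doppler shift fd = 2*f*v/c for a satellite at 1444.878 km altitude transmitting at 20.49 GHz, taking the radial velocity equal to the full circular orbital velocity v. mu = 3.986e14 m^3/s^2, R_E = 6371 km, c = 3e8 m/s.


r = 7.815878e+06 m
v = sqrt(mu/r) = 7141.3408 m/s (worst-case radial velocity)
f = 20.49 GHz = 2.049e+10 Hz
fd = 2*f*v/c = 2*2.049e+10*7141.3408/3.0e+08
fd = 975507.1584 Hz

975507.1584 Hz


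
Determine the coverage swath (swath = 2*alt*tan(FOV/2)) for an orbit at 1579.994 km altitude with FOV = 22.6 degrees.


FOV = 22.6 deg = 0.3944444 rad
swath = 2 * alt * tan(FOV/2) = 2 * 1579.994 * tan(0.1972222)
swath = 2 * 1579.994 * 0.1998197
swath = 631.4279 km

631.4279 km


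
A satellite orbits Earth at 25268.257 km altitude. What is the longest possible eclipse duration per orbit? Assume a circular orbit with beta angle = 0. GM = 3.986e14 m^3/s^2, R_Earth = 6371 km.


r = 31639.2570 km
T = 933.4679 min
Eclipse fraction = arcsin(R_E/r)/pi = arcsin(6371.0000/31639.2570)/pi
= arcsin(0.2013638)/pi = 0.06453733
Eclipse duration = 0.06453733 * 933.4679 = 60.2435 min

60.2435 minutes


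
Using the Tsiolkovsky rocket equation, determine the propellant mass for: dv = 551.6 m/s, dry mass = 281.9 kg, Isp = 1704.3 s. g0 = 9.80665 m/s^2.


ve = Isp * g0 = 1704.3 * 9.80665 = 16713.473595 m/s
mass ratio = exp(dv/ve) = exp(551.6/16713.473595) = 1.03355396
m_prop = m_dry * (mr - 1) = 281.9 * (1.03355396 - 1)
m_prop = 9.4589 kg

9.4589 kg


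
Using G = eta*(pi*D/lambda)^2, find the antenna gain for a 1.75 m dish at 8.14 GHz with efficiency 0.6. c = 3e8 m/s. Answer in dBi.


lambda = c/f = 3e8 / 8.14e+09 = 0.03685504 m
G = eta*(pi*D/lambda)^2 = 0.6*(pi*1.75/0.03685504)^2
G = 13351.6025 (linear)
G = 10*log10(13351.6025) = 41.2553 dBi

41.2553 dBi


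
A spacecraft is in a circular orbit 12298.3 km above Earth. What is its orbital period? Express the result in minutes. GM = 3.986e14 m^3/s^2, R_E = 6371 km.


r = 18669.3000 km = 1.86693e+07 m
T = 2*pi*sqrt(r^3/mu) = 2*pi*sqrt(6.5070494e+21 / 3.986e14)
T = 25386.5259 s = 423.1088 min

423.1088 minutes


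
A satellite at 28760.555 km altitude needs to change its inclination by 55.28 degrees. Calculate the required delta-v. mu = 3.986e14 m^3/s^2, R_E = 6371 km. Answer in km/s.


r = 35131.5550 km = 3.5131555e+07 m
V = sqrt(mu/r) = 3368.3713 m/s
di = 55.28 deg = 0.964818 rad
dV = 2*V*sin(di/2) = 2*3368.3713*sin(0.482409)
dV = 3125.2733 m/s = 3.1253 km/s

3.1253 km/s


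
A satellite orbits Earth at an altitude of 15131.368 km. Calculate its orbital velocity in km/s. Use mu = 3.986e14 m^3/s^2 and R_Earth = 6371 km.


r = R_E + alt = 6371.0 + 15131.368 = 21502.3680 km = 2.1502368e+07 m
v = sqrt(mu/r) = sqrt(3.986e14 / 2.1502368e+07) = 4305.5189 m/s = 4.3055 km/s

4.3055 km/s


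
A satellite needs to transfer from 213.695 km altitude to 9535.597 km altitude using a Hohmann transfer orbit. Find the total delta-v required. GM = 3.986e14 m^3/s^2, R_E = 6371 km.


r1 = 6584.6950 km = 6.584695e+06 m
r2 = 15906.5970 km = 1.5906597e+07 m
dv1 = sqrt(mu/r1)*(sqrt(2*r2/(r1+r2)) - 1) = 1472.9328 m/s
dv2 = sqrt(mu/r2)*(1 - sqrt(2*r1/(r1+r2))) = 1175.3736 m/s
total dv = |dv1| + |dv2| = 1472.9328 + 1175.3736 = 2648.3064 m/s = 2.6483 km/s

2.6483 km/s


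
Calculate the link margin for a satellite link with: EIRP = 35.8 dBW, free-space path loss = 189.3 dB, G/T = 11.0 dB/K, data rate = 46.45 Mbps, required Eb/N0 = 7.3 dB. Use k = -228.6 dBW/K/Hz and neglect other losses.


C/N0 = EIRP - FSPL + G/T - k = 35.8 - 189.3 + 11.0 - (-228.6)
C/N0 = 86.1000 dB-Hz
R_b = 46.45 Mbps = 4.645e+07 bps -> 10*log10(R_b) = 76.6699 dB-Hz
Eb/N0 = C/N0 - 10*log10(R_b) = 86.1000 - 76.6699 = 9.4301 dB
Margin = Eb/N0 - Eb/N0_req = 9.4301 - 7.3 = 2.1301 dB (link closes)

2.1301 dB


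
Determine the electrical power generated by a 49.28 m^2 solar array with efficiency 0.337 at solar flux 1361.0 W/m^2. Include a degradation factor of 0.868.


P = area * eta * S * degradation
P = 49.28 * 0.337 * 1361.0 * 0.868
P = 19619.0715 W

19619.0715 W


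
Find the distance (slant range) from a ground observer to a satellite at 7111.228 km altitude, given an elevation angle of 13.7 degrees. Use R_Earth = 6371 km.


h = 7111.228 km, el = 13.7 deg
d = -R_E*sin(el) + sqrt((R_E*sin(el))^2 + 2*R_E*h + h^2)
d = -6371.0000*sin(0.2391101) + sqrt((6371.0000*0.2368381)^2 + 2*6371.0000*7111.228 + 7111.228^2)
d = 10468.4827 km

10468.4827 km


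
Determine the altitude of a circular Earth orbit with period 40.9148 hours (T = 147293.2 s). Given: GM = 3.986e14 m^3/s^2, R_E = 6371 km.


T = 147293.2 s
r = (mu*T^2/(4*pi^2))^(1/3) = (3.986e14 * 147293.2^2 / (4*pi^2))^(1/3)
r = 6.0281074e+07 m = 60281.0744 km
alt = r - R_E = 60281.0744 - 6371 = 53910.0744 km

53910.0744 km


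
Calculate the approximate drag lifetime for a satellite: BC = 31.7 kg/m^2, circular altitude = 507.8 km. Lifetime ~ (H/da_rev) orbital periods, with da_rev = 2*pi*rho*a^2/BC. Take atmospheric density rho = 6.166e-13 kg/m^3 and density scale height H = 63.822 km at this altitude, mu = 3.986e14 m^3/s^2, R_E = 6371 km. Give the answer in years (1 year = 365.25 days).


a = R_E + alt = 6878.8000 km = 6.8788e+06 m
da_rev = 2*pi*rho*a^2/BC = 2*pi*6.166e-13*(6.8788e+06)^2/31.7 = 5.782951 m per revolution
N = H/da_rev = 63822.0000 m / 5.782951 m = 11036.2345 revolutions
P = 2*pi*sqrt(a^3/mu) = 5677.8020 s
lifetime = N*P = 11036.2345 * 5677.8020 = 6.2661554e+07 s = 725.2495 days
years = 725.2495 / 365.25 = 1.9856 years

1.9856 years


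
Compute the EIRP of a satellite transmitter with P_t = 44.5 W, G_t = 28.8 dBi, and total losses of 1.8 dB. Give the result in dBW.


Pt = 44.5 W = 16.4836 dBW
EIRP = Pt_dBW + Gt - losses = 16.4836 + 28.8 - 1.8 = 43.4836 dBW

43.4836 dBW


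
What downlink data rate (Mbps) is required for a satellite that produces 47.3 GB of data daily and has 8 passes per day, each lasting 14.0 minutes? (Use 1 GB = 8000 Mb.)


total contact time = 8 * 14.0 * 60 = 6720.0000 s
data = 47.3 GB = 378400.0000 Mb
rate = 378400.0000 / 6720.0000 = 56.3095 Mbps

56.3095 Mbps


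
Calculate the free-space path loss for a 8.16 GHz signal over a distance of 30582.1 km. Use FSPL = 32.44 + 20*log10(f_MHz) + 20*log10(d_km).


f = 8.16 GHz = 8160.0000 MHz
d = 30582.1 km
FSPL = 32.44 + 20*log10(8160.0000) + 20*log10(30582.1)
FSPL = 32.44 + 78.2338 + 89.7093
FSPL = 200.3831 dB

200.3831 dB


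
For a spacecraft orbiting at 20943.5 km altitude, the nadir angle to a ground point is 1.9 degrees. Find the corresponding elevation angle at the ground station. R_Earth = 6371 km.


r = R_E + alt = 27314.5000 km
Law of sines in the satellite / Earth-center / ground-point triangle:
  sin(nadir)/R_E = sin(90 + el)/r  =>  cos(el) = (r/R_E)*sin(nadir)
cos(el) = (27314.5000 / 6371.0000) * sin(1.9 deg) = 0.1421468
el = arccos(0.1421468) = 81.8279 deg
(Earth-central angle = 90 - nadir - el = 6.2721 deg)

81.8279 degrees


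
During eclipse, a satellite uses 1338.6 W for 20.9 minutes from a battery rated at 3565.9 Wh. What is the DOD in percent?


E_used = P * t / 60 = 1338.6 * 20.9 / 60 = 466.2790 Wh
DOD = E_used / E_total * 100 = 466.2790 / 3565.9 * 100
DOD = 13.0761 %

13.0761 %


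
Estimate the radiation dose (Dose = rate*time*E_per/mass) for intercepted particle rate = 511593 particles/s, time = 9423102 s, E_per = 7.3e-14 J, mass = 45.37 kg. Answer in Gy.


Total energy deposited = rate * time * E_per
  = 511593 * 9423102 * 7.3e-14 = 0.3519179 J
Dose = E_total / mass = 0.3519179 / 45.37
Dose = 0.007756621 Gy

0.0078 Gy


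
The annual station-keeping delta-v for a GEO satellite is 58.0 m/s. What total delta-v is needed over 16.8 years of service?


dV = rate * years = 58.0 * 16.8
dV = 974.4000 m/s

974.4000 m/s


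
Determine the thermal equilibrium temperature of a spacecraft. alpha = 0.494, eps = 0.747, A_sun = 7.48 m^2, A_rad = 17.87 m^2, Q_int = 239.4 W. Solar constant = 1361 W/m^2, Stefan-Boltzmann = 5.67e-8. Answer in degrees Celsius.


Numerator = alpha*S*A_sun + Q_int = 0.494*1361*7.48 + 239.4 = 5268.4583 W
Denominator = eps*sigma*A_rad = 0.747*5.67e-8*17.87 = 7.5688206e-07 W/K^4
T^4 = 6.9607388e+09 K^4
T = 288.8443 K = 15.6943 C

15.6943 degrees Celsius


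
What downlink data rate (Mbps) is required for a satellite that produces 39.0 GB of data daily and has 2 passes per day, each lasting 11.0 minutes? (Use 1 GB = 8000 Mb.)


total contact time = 2 * 11.0 * 60 = 1320.0000 s
data = 39.0 GB = 312000.0000 Mb
rate = 312000.0000 / 1320.0000 = 236.3636 Mbps

236.3636 Mbps


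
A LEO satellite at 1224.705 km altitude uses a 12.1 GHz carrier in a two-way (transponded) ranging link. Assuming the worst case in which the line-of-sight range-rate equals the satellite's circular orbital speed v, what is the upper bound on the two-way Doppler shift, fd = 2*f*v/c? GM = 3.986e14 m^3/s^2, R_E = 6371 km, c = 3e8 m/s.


r = 7.595705e+06 m
v = sqrt(mu/r) = 7244.1028 m/s (worst-case radial velocity)
f = 12.1 GHz = 1.21e+10 Hz
fd = 2*f*v/c = 2*1.21e+10*7244.1028/3.0e+08
fd = 584357.6229 Hz

584357.6229 Hz


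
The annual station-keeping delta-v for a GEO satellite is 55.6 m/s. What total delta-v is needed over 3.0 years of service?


dV = rate * years = 55.6 * 3.0
dV = 166.8000 m/s

166.8000 m/s


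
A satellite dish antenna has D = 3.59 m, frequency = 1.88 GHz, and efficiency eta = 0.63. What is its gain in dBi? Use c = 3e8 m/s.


lambda = c/f = 3e8 / 1.88e+09 = 0.1595745 m
G = eta*(pi*D/lambda)^2 = 0.63*(pi*3.59/0.1595745)^2
G = 3147.0409 (linear)
G = 10*log10(3147.0409) = 34.9790 dBi

34.9790 dBi


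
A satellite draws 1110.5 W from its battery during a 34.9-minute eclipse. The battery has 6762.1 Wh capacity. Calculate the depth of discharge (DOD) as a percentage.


E_used = P * t / 60 = 1110.5 * 34.9 / 60 = 645.9408 Wh
DOD = E_used / E_total * 100 = 645.9408 / 6762.1 * 100
DOD = 9.5524 %

9.5524 %


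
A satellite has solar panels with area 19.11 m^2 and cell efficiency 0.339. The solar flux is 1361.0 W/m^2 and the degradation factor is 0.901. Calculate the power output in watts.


P = area * eta * S * degradation
P = 19.11 * 0.339 * 1361.0 * 0.901
P = 7944.0744 W

7944.0744 W


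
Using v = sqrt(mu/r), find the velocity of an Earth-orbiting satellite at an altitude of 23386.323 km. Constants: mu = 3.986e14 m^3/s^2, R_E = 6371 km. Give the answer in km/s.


r = R_E + alt = 6371.0 + 23386.323 = 29757.3230 km = 2.9757323e+07 m
v = sqrt(mu/r) = sqrt(3.986e14 / 2.9757323e+07) = 3659.9211 m/s = 3.6599 km/s

3.6599 km/s


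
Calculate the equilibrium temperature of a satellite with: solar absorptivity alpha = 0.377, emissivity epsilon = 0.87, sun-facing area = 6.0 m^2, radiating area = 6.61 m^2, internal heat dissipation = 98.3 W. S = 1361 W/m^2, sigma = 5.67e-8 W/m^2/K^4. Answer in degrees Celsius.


Numerator = alpha*S*A_sun + Q_int = 0.377*1361*6.0 + 98.3 = 3176.8820 W
Denominator = eps*sigma*A_rad = 0.87*5.67e-8*6.61 = 3.2606469e-07 W/K^4
T^4 = 9.7431034e+09 K^4
T = 314.1770 K = 41.0270 C

41.0270 degrees Celsius


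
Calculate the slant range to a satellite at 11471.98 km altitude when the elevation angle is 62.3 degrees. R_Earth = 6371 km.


h = 11471.98 km, el = 62.3 deg
d = -R_E*sin(el) + sqrt((R_E*sin(el))^2 + 2*R_E*h + h^2)
d = -6371.0000*sin(1.0873) + sqrt((6371.0000*0.8853936)^2 + 2*6371.0000*11471.98 + 11471.98^2)
d = 11954.6510 km

11954.6510 km


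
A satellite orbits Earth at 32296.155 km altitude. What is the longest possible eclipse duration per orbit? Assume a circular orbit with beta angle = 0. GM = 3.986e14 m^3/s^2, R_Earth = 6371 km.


r = 38667.1550 km
T = 1261.1690 min
Eclipse fraction = arcsin(R_E/r)/pi = arcsin(6371.0000/38667.1550)/pi
= arcsin(0.1647652)/pi = 0.05268662
Eclipse duration = 0.05268662 * 1261.1690 = 66.4467 min

66.4467 minutes


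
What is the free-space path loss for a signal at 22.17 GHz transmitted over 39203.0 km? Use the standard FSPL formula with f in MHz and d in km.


f = 22.17 GHz = 22170.0000 MHz
d = 39203.0 km
FSPL = 32.44 + 20*log10(22170.0000) + 20*log10(39203.0)
FSPL = 32.44 + 86.9153 + 91.8664
FSPL = 211.2217 dB

211.2217 dB


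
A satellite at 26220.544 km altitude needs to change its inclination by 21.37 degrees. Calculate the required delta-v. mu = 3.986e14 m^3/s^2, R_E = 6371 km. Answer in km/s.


r = 32591.5440 km = 3.2591544e+07 m
V = sqrt(mu/r) = 3497.1655 m/s
di = 21.37 deg = 0.3729769 rad
dV = 2*V*sin(di/2) = 2*3497.1655*sin(0.1864884)
dV = 1296.8144 m/s = 1.2968 km/s

1.2968 km/s


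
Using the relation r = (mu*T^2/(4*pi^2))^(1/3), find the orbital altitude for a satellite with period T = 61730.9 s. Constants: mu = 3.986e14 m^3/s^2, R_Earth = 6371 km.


T = 61730.9 s
r = (mu*T^2/(4*pi^2))^(1/3) = (3.986e14 * 61730.9^2 / (4*pi^2))^(1/3)
r = 3.3759364e+07 m = 33759.3642 km
alt = r - R_E = 33759.3642 - 6371 = 27388.3642 km

27388.3642 km


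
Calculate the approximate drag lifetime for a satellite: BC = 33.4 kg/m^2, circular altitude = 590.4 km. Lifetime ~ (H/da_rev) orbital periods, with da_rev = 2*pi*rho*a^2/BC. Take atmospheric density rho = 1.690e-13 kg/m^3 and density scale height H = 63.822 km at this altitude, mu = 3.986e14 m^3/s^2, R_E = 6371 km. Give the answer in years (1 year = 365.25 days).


a = R_E + alt = 6961.4000 km = 6.9614e+06 m
da_rev = 2*pi*rho*a^2/BC = 2*pi*1.690e-13*(6.9614e+06)^2/33.4 = 1.540683 m per revolution
N = H/da_rev = 63822.0000 m / 1.540683 m = 41424.4857 revolutions
P = 2*pi*sqrt(a^3/mu) = 5780.3762 s
lifetime = N*P = 41424.4857 * 5780.3762 = 2.3944911e+08 s = 2771.4018 days
years = 2771.4018 / 365.25 = 7.5877 years

7.5877 years


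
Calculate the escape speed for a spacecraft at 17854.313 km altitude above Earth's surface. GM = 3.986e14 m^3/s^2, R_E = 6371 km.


r = 6371.0 + 17854.313 = 24225.3130 km = 2.4225313e+07 m
v_esc = sqrt(2*mu/r) = sqrt(2*3.986e14 / 2.4225313e+07)
v_esc = 5736.5257 m/s = 5.7365 km/s

5.7365 km/s


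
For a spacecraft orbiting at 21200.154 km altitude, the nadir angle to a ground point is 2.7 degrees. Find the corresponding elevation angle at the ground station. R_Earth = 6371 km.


r = R_E + alt = 27571.1540 km
Law of sines in the satellite / Earth-center / ground-point triangle:
  sin(nadir)/R_E = sin(90 + el)/r  =>  cos(el) = (r/R_E)*sin(nadir)
cos(el) = (27571.1540 / 6371.0000) * sin(2.7 deg) = 0.203858
el = arccos(0.203858) = 78.2373 deg
(Earth-central angle = 90 - nadir - el = 9.0627 deg)

78.2373 degrees


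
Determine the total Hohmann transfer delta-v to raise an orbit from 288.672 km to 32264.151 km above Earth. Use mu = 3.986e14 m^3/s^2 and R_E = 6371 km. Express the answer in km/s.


r1 = 6659.6720 km = 6.659672e+06 m
r2 = 38635.1510 km = 3.8635151e+07 m
dv1 = sqrt(mu/r1)*(sqrt(2*r2/(r1+r2)) - 1) = 2368.2602 m/s
dv2 = sqrt(mu/r2)*(1 - sqrt(2*r1/(r1+r2))) = 1470.2286 m/s
total dv = |dv1| + |dv2| = 2368.2602 + 1470.2286 = 3838.4888 m/s = 3.8385 km/s

3.8385 km/s


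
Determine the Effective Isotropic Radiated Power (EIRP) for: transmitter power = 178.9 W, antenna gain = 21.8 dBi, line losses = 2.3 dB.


Pt = 178.9 W = 22.5261 dBW
EIRP = Pt_dBW + Gt - losses = 22.5261 + 21.8 - 2.3 = 42.0261 dBW

42.0261 dBW


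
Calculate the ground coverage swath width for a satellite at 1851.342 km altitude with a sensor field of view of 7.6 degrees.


FOV = 7.6 deg = 0.132645 rad
swath = 2 * alt * tan(FOV/2) = 2 * 1851.342 * tan(0.06632251)
swath = 2 * 1851.342 * 0.06641993
swath = 245.9320 km

245.9320 km
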